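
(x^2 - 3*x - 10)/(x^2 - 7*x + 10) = (x + 2)/(x - 2)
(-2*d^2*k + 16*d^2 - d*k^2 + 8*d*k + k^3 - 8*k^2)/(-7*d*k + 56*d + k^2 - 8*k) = (2*d^2 + d*k - k^2)/(7*d - k)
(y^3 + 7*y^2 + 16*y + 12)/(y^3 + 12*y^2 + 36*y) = (y^3 + 7*y^2 + 16*y + 12)/(y*(y^2 + 12*y + 36))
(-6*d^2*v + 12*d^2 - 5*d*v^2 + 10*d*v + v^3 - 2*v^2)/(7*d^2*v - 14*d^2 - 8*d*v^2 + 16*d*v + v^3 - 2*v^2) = (-6*d^2 - 5*d*v + v^2)/(7*d^2 - 8*d*v + v^2)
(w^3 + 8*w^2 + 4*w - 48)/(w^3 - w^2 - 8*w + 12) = (w^2 + 10*w + 24)/(w^2 + w - 6)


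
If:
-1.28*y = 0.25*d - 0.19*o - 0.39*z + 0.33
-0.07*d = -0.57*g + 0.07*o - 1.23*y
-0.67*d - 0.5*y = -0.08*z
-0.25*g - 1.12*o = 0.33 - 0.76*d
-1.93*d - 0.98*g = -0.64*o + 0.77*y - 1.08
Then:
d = 0.25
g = 0.68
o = -0.28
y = -0.32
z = 0.10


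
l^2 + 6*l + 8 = (l + 2)*(l + 4)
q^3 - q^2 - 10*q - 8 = (q - 4)*(q + 1)*(q + 2)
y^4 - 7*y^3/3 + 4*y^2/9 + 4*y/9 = y*(y - 2)*(y - 2/3)*(y + 1/3)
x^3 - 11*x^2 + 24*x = x*(x - 8)*(x - 3)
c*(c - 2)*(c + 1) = c^3 - c^2 - 2*c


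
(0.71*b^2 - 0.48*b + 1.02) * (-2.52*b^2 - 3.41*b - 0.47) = -1.7892*b^4 - 1.2115*b^3 - 1.2673*b^2 - 3.2526*b - 0.4794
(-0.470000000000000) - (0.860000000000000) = -1.33000000000000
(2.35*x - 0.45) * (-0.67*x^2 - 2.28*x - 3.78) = -1.5745*x^3 - 5.0565*x^2 - 7.857*x + 1.701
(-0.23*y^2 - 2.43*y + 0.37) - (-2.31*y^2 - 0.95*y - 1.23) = 2.08*y^2 - 1.48*y + 1.6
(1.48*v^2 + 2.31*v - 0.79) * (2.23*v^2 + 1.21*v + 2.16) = 3.3004*v^4 + 6.9421*v^3 + 4.2302*v^2 + 4.0337*v - 1.7064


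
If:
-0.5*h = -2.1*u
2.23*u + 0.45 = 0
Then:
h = -0.85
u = -0.20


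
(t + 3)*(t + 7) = t^2 + 10*t + 21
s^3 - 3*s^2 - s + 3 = (s - 3)*(s - 1)*(s + 1)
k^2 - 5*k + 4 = (k - 4)*(k - 1)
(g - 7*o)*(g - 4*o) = g^2 - 11*g*o + 28*o^2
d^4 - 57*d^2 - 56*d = d*(d - 8)*(d + 1)*(d + 7)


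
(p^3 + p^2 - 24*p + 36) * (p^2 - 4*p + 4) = p^5 - 3*p^4 - 24*p^3 + 136*p^2 - 240*p + 144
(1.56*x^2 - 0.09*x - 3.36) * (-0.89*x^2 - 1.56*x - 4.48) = -1.3884*x^4 - 2.3535*x^3 - 3.858*x^2 + 5.6448*x + 15.0528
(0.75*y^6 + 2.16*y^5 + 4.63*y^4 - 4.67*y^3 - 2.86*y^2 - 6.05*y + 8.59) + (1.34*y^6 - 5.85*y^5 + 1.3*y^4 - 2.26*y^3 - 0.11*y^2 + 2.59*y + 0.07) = 2.09*y^6 - 3.69*y^5 + 5.93*y^4 - 6.93*y^3 - 2.97*y^2 - 3.46*y + 8.66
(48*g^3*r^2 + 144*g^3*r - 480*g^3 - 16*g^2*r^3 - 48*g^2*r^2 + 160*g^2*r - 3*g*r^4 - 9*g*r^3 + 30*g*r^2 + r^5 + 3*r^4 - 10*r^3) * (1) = 48*g^3*r^2 + 144*g^3*r - 480*g^3 - 16*g^2*r^3 - 48*g^2*r^2 + 160*g^2*r - 3*g*r^4 - 9*g*r^3 + 30*g*r^2 + r^5 + 3*r^4 - 10*r^3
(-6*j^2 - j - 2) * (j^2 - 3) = -6*j^4 - j^3 + 16*j^2 + 3*j + 6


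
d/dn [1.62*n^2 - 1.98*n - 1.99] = 3.24*n - 1.98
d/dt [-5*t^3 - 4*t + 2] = -15*t^2 - 4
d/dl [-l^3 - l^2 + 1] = l*(-3*l - 2)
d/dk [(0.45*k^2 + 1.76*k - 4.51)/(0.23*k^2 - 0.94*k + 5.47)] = (-0.8278*k^2 + 6.9976*k + 5.3878)/(0.0529*k^4 - 0.4324*k^3 + 3.3998*k^2 - 10.2836*k + 29.9209)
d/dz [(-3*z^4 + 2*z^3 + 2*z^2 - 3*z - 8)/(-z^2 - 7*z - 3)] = (6*z^5 + 61*z^4 + 8*z^3 - 35*z^2 - 28*z - 47)/(z^4 + 14*z^3 + 55*z^2 + 42*z + 9)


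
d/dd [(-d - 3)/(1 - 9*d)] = -28/(9*d - 1)^2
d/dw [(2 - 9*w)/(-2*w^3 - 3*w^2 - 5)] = 3*(6*w^3 + 9*w^2 - 2*w*(w + 1)*(9*w - 2) + 15)/(2*w^3 + 3*w^2 + 5)^2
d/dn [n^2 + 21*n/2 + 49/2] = 2*n + 21/2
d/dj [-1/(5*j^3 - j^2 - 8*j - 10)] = (15*j^2 - 2*j - 8)/(-5*j^3 + j^2 + 8*j + 10)^2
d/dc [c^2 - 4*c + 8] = 2*c - 4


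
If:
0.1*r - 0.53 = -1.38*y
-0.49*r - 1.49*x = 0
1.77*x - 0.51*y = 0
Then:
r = -0.36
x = 0.12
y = 0.41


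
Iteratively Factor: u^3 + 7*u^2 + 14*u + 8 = (u + 4)*(u^2 + 3*u + 2) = (u + 2)*(u + 4)*(u + 1)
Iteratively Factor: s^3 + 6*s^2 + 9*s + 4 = (s + 1)*(s^2 + 5*s + 4) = (s + 1)*(s + 4)*(s + 1)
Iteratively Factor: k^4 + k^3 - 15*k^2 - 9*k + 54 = (k - 3)*(k^3 + 4*k^2 - 3*k - 18) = (k - 3)*(k + 3)*(k^2 + k - 6) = (k - 3)*(k + 3)^2*(k - 2)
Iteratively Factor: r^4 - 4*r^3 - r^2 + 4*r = (r - 1)*(r^3 - 3*r^2 - 4*r) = (r - 4)*(r - 1)*(r^2 + r) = r*(r - 4)*(r - 1)*(r + 1)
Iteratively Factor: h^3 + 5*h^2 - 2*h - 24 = (h + 4)*(h^2 + h - 6) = (h + 3)*(h + 4)*(h - 2)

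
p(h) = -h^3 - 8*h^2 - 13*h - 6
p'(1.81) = -51.79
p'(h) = -3*h^2 - 16*h - 13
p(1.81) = -61.67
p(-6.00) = 0.00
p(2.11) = -78.44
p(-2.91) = -11.27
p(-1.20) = -0.19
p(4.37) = -299.04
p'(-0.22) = -9.63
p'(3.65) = -111.37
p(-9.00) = 192.00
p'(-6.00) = -25.00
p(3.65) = -208.66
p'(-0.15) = -10.67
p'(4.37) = -140.21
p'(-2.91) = 8.16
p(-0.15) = -4.23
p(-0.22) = -3.52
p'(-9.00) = -112.00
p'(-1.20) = 1.88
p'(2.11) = -60.12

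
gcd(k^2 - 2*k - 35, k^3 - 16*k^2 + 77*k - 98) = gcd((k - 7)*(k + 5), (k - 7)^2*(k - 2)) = k - 7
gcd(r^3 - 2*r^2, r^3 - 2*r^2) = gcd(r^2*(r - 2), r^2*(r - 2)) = r^3 - 2*r^2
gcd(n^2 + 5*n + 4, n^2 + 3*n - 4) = n + 4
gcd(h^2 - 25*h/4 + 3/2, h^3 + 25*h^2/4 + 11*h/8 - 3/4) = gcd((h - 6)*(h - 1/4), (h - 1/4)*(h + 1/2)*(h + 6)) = h - 1/4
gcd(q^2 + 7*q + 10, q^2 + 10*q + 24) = 1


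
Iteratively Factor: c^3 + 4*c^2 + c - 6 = (c + 3)*(c^2 + c - 2) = (c + 2)*(c + 3)*(c - 1)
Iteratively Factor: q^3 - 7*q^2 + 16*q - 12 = (q - 3)*(q^2 - 4*q + 4) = (q - 3)*(q - 2)*(q - 2)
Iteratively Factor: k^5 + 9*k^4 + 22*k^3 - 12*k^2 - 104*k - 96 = (k + 2)*(k^4 + 7*k^3 + 8*k^2 - 28*k - 48) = (k + 2)*(k + 4)*(k^3 + 3*k^2 - 4*k - 12) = (k + 2)^2*(k + 4)*(k^2 + k - 6) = (k + 2)^2*(k + 3)*(k + 4)*(k - 2)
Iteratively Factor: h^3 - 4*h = (h - 2)*(h^2 + 2*h) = h*(h - 2)*(h + 2)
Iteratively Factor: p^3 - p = (p - 1)*(p^2 + p) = p*(p - 1)*(p + 1)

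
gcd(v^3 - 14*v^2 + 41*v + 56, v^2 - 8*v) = v - 8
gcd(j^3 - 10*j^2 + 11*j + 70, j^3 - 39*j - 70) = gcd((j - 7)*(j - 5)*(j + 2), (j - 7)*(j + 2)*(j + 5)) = j^2 - 5*j - 14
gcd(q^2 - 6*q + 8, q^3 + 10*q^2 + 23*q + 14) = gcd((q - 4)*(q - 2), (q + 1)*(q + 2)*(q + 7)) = 1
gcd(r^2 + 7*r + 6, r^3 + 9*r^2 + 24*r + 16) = r + 1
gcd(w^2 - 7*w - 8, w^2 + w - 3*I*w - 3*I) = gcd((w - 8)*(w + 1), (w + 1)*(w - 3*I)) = w + 1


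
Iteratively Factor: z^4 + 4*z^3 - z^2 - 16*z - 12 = (z + 1)*(z^3 + 3*z^2 - 4*z - 12) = (z + 1)*(z + 3)*(z^2 - 4) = (z + 1)*(z + 2)*(z + 3)*(z - 2)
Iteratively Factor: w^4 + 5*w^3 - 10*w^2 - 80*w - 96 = (w + 3)*(w^3 + 2*w^2 - 16*w - 32) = (w + 2)*(w + 3)*(w^2 - 16) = (w + 2)*(w + 3)*(w + 4)*(w - 4)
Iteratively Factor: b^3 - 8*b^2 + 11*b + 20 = (b - 5)*(b^2 - 3*b - 4) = (b - 5)*(b - 4)*(b + 1)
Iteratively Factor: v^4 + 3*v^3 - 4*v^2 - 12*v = (v)*(v^3 + 3*v^2 - 4*v - 12) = v*(v - 2)*(v^2 + 5*v + 6) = v*(v - 2)*(v + 2)*(v + 3)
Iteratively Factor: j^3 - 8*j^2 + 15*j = (j)*(j^2 - 8*j + 15) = j*(j - 5)*(j - 3)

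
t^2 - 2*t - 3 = (t - 3)*(t + 1)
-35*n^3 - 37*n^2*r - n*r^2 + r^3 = (-7*n + r)*(n + r)*(5*n + r)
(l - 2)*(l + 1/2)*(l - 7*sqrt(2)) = l^3 - 7*sqrt(2)*l^2 - 3*l^2/2 - l + 21*sqrt(2)*l/2 + 7*sqrt(2)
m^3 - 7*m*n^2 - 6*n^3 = (m - 3*n)*(m + n)*(m + 2*n)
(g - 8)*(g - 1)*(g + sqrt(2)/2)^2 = g^4 - 9*g^3 + sqrt(2)*g^3 - 9*sqrt(2)*g^2 + 17*g^2/2 - 9*g/2 + 8*sqrt(2)*g + 4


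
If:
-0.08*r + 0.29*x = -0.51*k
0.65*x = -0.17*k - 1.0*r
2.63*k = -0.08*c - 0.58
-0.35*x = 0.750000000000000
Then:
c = -53.26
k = 1.40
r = 1.15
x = -2.14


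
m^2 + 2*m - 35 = (m - 5)*(m + 7)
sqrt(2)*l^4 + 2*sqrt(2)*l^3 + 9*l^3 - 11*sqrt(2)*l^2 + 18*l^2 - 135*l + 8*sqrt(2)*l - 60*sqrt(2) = (l - 3)*(l + 5)*(l + 4*sqrt(2))*(sqrt(2)*l + 1)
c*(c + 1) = c^2 + c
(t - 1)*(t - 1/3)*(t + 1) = t^3 - t^2/3 - t + 1/3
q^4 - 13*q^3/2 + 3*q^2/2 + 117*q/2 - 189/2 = (q - 7/2)*(q - 3)^2*(q + 3)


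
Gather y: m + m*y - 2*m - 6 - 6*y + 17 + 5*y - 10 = -m + y*(m - 1) + 1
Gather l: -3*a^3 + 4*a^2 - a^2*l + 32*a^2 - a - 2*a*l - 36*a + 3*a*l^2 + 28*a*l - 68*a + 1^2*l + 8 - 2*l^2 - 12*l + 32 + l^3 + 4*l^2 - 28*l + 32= -3*a^3 + 36*a^2 - 105*a + l^3 + l^2*(3*a + 2) + l*(-a^2 + 26*a - 39) + 72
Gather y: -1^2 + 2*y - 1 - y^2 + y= -y^2 + 3*y - 2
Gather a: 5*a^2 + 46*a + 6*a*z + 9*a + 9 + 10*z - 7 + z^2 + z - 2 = 5*a^2 + a*(6*z + 55) + z^2 + 11*z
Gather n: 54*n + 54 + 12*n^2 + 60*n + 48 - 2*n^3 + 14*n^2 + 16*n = -2*n^3 + 26*n^2 + 130*n + 102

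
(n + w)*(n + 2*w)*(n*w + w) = n^3*w + 3*n^2*w^2 + n^2*w + 2*n*w^3 + 3*n*w^2 + 2*w^3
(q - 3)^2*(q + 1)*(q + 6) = q^4 + q^3 - 27*q^2 + 27*q + 54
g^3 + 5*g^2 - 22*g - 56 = (g - 4)*(g + 2)*(g + 7)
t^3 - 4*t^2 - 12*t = t*(t - 6)*(t + 2)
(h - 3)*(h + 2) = h^2 - h - 6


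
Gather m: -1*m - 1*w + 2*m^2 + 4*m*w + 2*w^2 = 2*m^2 + m*(4*w - 1) + 2*w^2 - w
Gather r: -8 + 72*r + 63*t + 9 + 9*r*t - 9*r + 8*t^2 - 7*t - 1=r*(9*t + 63) + 8*t^2 + 56*t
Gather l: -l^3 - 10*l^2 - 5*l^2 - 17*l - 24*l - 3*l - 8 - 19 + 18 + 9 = -l^3 - 15*l^2 - 44*l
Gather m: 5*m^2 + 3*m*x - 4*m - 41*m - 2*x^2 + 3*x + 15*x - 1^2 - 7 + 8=5*m^2 + m*(3*x - 45) - 2*x^2 + 18*x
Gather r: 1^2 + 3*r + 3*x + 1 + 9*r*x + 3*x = r*(9*x + 3) + 6*x + 2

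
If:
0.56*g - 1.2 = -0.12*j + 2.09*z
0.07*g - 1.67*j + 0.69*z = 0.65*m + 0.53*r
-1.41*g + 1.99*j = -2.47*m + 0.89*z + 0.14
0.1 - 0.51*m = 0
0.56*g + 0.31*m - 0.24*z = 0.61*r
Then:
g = 0.01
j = -0.43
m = 0.20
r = 0.34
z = -0.60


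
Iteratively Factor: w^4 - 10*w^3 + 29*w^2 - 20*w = (w - 5)*(w^3 - 5*w^2 + 4*w) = (w - 5)*(w - 1)*(w^2 - 4*w) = w*(w - 5)*(w - 1)*(w - 4)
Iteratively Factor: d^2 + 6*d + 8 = (d + 4)*(d + 2)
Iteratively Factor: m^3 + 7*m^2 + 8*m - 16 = (m - 1)*(m^2 + 8*m + 16) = (m - 1)*(m + 4)*(m + 4)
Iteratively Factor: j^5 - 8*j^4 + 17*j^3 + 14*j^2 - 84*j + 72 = (j - 3)*(j^4 - 5*j^3 + 2*j^2 + 20*j - 24) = (j - 3)*(j - 2)*(j^3 - 3*j^2 - 4*j + 12) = (j - 3)*(j - 2)^2*(j^2 - j - 6) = (j - 3)*(j - 2)^2*(j + 2)*(j - 3)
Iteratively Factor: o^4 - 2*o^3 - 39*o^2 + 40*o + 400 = (o + 4)*(o^3 - 6*o^2 - 15*o + 100) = (o - 5)*(o + 4)*(o^2 - o - 20) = (o - 5)^2*(o + 4)*(o + 4)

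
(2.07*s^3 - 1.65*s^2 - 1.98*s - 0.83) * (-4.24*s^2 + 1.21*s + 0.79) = -8.7768*s^5 + 9.5007*s^4 + 8.034*s^3 - 0.1801*s^2 - 2.5685*s - 0.6557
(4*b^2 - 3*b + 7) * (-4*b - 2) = -16*b^3 + 4*b^2 - 22*b - 14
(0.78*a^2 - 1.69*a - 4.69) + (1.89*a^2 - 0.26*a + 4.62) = 2.67*a^2 - 1.95*a - 0.0700000000000003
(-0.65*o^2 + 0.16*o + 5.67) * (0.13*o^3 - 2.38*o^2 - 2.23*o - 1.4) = -0.0845*o^5 + 1.5678*o^4 + 1.8058*o^3 - 12.9414*o^2 - 12.8681*o - 7.938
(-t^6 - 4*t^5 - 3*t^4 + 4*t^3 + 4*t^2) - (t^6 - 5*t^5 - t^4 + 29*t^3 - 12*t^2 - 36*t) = -2*t^6 + t^5 - 2*t^4 - 25*t^3 + 16*t^2 + 36*t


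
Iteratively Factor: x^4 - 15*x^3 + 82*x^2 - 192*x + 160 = (x - 4)*(x^3 - 11*x^2 + 38*x - 40) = (x - 4)^2*(x^2 - 7*x + 10) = (x - 5)*(x - 4)^2*(x - 2)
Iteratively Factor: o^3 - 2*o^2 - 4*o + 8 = (o + 2)*(o^2 - 4*o + 4) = (o - 2)*(o + 2)*(o - 2)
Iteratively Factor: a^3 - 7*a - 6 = (a - 3)*(a^2 + 3*a + 2) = (a - 3)*(a + 2)*(a + 1)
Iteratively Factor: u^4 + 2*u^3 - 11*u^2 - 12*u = (u - 3)*(u^3 + 5*u^2 + 4*u) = u*(u - 3)*(u^2 + 5*u + 4) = u*(u - 3)*(u + 4)*(u + 1)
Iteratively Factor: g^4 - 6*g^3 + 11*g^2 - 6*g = (g - 1)*(g^3 - 5*g^2 + 6*g) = g*(g - 1)*(g^2 - 5*g + 6) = g*(g - 2)*(g - 1)*(g - 3)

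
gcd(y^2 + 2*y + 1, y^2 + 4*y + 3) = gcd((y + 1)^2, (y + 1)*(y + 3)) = y + 1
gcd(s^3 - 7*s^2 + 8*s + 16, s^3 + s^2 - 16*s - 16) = s^2 - 3*s - 4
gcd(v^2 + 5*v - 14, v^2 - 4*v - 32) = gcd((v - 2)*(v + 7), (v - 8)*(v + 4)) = 1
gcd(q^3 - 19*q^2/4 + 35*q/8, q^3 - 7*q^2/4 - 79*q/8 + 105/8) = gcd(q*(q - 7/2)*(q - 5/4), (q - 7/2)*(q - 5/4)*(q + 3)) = q^2 - 19*q/4 + 35/8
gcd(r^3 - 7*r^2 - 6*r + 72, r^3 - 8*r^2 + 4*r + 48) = r^2 - 10*r + 24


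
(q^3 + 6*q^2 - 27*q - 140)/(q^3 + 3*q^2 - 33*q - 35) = (q + 4)/(q + 1)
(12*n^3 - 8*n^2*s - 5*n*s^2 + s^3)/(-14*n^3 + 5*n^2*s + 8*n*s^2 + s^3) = (-6*n + s)/(7*n + s)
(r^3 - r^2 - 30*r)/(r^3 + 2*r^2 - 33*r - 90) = r/(r + 3)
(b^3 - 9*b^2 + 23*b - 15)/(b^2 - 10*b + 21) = (b^2 - 6*b + 5)/(b - 7)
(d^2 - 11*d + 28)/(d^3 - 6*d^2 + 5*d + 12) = (d - 7)/(d^2 - 2*d - 3)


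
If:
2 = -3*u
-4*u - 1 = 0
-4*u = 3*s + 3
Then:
No Solution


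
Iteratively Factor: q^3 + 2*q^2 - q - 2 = (q + 1)*(q^2 + q - 2) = (q - 1)*(q + 1)*(q + 2)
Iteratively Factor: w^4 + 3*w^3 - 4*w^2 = (w)*(w^3 + 3*w^2 - 4*w) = w^2*(w^2 + 3*w - 4) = w^2*(w - 1)*(w + 4)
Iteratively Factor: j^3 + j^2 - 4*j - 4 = (j + 2)*(j^2 - j - 2) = (j + 1)*(j + 2)*(j - 2)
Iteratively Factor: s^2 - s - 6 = (s + 2)*(s - 3)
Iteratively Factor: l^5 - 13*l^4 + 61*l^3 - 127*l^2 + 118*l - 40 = (l - 5)*(l^4 - 8*l^3 + 21*l^2 - 22*l + 8) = (l - 5)*(l - 1)*(l^3 - 7*l^2 + 14*l - 8) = (l - 5)*(l - 1)^2*(l^2 - 6*l + 8) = (l - 5)*(l - 4)*(l - 1)^2*(l - 2)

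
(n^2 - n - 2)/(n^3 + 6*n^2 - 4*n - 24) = (n + 1)/(n^2 + 8*n + 12)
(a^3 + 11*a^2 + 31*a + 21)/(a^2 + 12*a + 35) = (a^2 + 4*a + 3)/(a + 5)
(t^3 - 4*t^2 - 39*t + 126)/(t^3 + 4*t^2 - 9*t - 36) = (t^2 - t - 42)/(t^2 + 7*t + 12)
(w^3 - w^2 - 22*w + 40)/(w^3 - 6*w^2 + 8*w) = (w + 5)/w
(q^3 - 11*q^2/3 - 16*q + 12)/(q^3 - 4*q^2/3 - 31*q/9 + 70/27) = 9*(q^2 - 3*q - 18)/(9*q^2 - 6*q - 35)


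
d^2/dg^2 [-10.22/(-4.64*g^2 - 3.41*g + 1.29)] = (-440.065024*g^2 - 323.409856*g + 10.22*(9.28*g + 3.41)*(18.56*g + 6.82) + 122.345664)/(4.64*g^2 + 3.41*g - 1.29)^3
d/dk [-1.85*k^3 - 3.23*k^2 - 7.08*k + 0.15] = -5.55*k^2 - 6.46*k - 7.08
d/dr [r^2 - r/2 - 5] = 2*r - 1/2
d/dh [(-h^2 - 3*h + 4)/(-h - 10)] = (h^2 + 20*h + 34)/(h^2 + 20*h + 100)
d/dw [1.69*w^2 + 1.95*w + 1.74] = 3.38*w + 1.95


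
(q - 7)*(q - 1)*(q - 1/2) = q^3 - 17*q^2/2 + 11*q - 7/2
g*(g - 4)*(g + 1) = g^3 - 3*g^2 - 4*g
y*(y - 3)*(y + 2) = y^3 - y^2 - 6*y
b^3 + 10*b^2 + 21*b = b*(b + 3)*(b + 7)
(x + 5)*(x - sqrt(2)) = x^2 - sqrt(2)*x + 5*x - 5*sqrt(2)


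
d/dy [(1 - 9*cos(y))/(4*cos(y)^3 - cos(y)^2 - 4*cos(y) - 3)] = -(21*sin(y)^2 + 56*cos(y) + 18*cos(3*y) + 10)*sin(y)/(4*sin(y)^2*cos(y) - sin(y)^2 + 4)^2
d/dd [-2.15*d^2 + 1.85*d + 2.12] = 1.85 - 4.3*d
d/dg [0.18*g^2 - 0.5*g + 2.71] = 0.36*g - 0.5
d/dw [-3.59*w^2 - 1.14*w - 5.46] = -7.18*w - 1.14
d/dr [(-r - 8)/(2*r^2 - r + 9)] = (-2*r^2 + r + (r + 8)*(4*r - 1) - 9)/(2*r^2 - r + 9)^2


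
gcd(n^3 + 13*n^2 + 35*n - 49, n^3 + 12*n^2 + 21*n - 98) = n^2 + 14*n + 49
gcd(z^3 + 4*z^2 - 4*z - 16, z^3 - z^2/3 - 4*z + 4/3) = z^2 - 4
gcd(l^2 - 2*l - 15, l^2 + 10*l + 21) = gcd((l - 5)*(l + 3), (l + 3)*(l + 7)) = l + 3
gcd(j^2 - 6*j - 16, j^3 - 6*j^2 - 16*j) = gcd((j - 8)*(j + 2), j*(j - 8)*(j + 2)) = j^2 - 6*j - 16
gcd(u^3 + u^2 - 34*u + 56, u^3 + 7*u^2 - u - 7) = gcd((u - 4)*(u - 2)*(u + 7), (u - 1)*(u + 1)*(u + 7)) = u + 7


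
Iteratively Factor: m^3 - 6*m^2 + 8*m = (m)*(m^2 - 6*m + 8) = m*(m - 2)*(m - 4)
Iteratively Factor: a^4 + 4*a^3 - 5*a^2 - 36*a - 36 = (a - 3)*(a^3 + 7*a^2 + 16*a + 12) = (a - 3)*(a + 3)*(a^2 + 4*a + 4) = (a - 3)*(a + 2)*(a + 3)*(a + 2)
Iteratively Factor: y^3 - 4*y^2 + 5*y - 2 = (y - 1)*(y^2 - 3*y + 2) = (y - 2)*(y - 1)*(y - 1)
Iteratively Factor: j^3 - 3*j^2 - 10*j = (j)*(j^2 - 3*j - 10) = j*(j + 2)*(j - 5)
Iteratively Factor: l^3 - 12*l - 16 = (l + 2)*(l^2 - 2*l - 8) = (l + 2)^2*(l - 4)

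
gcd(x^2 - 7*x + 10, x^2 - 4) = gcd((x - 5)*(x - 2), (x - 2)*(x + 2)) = x - 2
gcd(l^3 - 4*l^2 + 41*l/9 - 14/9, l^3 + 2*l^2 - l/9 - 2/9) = 1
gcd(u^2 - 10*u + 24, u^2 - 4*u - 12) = u - 6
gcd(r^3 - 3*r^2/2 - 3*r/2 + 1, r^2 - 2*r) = r - 2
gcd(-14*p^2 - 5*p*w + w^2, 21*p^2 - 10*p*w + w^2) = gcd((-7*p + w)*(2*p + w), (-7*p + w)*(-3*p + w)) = 7*p - w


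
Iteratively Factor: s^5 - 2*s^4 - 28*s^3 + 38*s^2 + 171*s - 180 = (s - 1)*(s^4 - s^3 - 29*s^2 + 9*s + 180) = (s - 5)*(s - 1)*(s^3 + 4*s^2 - 9*s - 36) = (s - 5)*(s - 1)*(s + 4)*(s^2 - 9) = (s - 5)*(s - 1)*(s + 3)*(s + 4)*(s - 3)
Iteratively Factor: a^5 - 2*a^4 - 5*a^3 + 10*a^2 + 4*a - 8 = (a + 1)*(a^4 - 3*a^3 - 2*a^2 + 12*a - 8) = (a - 2)*(a + 1)*(a^3 - a^2 - 4*a + 4) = (a - 2)*(a + 1)*(a + 2)*(a^2 - 3*a + 2) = (a - 2)^2*(a + 1)*(a + 2)*(a - 1)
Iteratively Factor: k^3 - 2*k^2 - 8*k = (k)*(k^2 - 2*k - 8) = k*(k + 2)*(k - 4)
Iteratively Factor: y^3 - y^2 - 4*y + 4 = (y - 2)*(y^2 + y - 2) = (y - 2)*(y - 1)*(y + 2)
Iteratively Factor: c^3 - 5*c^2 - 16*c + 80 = (c - 4)*(c^2 - c - 20) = (c - 5)*(c - 4)*(c + 4)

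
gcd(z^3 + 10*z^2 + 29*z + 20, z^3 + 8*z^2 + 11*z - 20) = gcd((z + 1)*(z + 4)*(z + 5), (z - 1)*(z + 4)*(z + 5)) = z^2 + 9*z + 20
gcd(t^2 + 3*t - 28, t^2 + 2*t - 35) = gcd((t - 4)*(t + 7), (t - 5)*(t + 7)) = t + 7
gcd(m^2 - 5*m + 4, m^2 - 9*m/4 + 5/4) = m - 1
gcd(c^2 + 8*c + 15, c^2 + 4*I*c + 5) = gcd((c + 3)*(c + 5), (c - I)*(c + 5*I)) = 1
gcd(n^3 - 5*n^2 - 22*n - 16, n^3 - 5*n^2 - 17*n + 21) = 1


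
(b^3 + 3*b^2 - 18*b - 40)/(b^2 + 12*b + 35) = (b^2 - 2*b - 8)/(b + 7)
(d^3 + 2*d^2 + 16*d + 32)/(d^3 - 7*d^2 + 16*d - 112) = (d + 2)/(d - 7)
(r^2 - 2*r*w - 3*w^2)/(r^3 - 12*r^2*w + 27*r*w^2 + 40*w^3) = (r - 3*w)/(r^2 - 13*r*w + 40*w^2)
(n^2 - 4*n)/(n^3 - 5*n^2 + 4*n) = 1/(n - 1)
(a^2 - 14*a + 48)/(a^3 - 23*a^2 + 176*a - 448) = (a - 6)/(a^2 - 15*a + 56)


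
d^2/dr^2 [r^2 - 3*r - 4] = 2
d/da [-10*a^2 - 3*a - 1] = -20*a - 3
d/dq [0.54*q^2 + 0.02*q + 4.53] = 1.08*q + 0.02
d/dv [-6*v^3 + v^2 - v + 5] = -18*v^2 + 2*v - 1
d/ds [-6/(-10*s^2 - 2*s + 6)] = 3*(-10*s - 1)/(5*s^2 + s - 3)^2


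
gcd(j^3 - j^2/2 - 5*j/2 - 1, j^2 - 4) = j - 2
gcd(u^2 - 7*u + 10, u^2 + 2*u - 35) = u - 5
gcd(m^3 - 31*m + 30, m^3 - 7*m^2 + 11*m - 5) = m^2 - 6*m + 5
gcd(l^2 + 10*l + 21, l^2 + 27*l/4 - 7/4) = l + 7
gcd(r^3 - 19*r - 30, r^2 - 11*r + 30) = r - 5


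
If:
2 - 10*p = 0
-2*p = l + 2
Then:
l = -12/5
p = 1/5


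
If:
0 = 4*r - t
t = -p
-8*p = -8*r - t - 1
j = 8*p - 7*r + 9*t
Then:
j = 3/44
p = 1/11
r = -1/44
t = -1/11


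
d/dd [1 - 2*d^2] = -4*d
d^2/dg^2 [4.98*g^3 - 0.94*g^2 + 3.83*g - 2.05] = 29.88*g - 1.88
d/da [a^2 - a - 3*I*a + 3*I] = 2*a - 1 - 3*I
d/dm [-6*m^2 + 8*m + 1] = 8 - 12*m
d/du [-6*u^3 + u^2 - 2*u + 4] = -18*u^2 + 2*u - 2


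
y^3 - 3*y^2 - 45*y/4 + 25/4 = (y - 5)*(y - 1/2)*(y + 5/2)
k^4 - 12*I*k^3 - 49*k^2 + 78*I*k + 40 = (k - 5*I)*(k - 4*I)*(k - 2*I)*(k - I)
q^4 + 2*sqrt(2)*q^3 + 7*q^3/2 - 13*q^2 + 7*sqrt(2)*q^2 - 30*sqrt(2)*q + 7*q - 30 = (q - 5/2)*(q + 6)*(q + sqrt(2))^2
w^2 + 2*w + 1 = (w + 1)^2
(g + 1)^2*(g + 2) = g^3 + 4*g^2 + 5*g + 2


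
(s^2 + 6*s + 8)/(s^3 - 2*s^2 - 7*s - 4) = (s^2 + 6*s + 8)/(s^3 - 2*s^2 - 7*s - 4)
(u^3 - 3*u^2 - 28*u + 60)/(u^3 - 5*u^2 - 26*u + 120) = (u - 2)/(u - 4)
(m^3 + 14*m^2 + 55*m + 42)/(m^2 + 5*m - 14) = (m^2 + 7*m + 6)/(m - 2)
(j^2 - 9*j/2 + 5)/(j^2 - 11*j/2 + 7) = (2*j - 5)/(2*j - 7)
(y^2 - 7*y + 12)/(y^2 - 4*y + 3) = (y - 4)/(y - 1)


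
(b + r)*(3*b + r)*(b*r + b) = 3*b^3*r + 3*b^3 + 4*b^2*r^2 + 4*b^2*r + b*r^3 + b*r^2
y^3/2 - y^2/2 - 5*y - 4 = (y/2 + 1/2)*(y - 4)*(y + 2)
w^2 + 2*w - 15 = (w - 3)*(w + 5)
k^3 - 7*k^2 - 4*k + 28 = (k - 7)*(k - 2)*(k + 2)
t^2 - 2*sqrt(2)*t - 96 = (t - 8*sqrt(2))*(t + 6*sqrt(2))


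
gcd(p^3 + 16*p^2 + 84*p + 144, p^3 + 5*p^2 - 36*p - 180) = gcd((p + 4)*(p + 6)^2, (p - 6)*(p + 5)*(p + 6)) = p + 6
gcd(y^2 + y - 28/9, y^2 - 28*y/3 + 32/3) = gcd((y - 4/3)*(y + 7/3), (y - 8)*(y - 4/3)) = y - 4/3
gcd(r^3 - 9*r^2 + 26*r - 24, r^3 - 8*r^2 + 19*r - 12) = r^2 - 7*r + 12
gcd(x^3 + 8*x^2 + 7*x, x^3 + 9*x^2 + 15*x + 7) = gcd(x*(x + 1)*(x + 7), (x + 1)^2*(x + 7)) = x^2 + 8*x + 7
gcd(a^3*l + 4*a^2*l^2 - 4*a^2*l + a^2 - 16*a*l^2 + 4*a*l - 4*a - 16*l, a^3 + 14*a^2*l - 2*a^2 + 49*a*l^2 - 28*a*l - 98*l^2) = 1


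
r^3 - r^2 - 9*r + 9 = (r - 3)*(r - 1)*(r + 3)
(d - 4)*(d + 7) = d^2 + 3*d - 28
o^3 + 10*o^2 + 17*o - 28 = (o - 1)*(o + 4)*(o + 7)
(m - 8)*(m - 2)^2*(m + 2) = m^4 - 10*m^3 + 12*m^2 + 40*m - 64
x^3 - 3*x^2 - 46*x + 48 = (x - 8)*(x - 1)*(x + 6)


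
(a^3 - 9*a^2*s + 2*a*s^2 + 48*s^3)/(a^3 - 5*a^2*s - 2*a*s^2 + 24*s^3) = (-a + 8*s)/(-a + 4*s)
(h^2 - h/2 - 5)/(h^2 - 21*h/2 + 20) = (h + 2)/(h - 8)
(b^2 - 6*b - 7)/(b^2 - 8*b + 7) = (b + 1)/(b - 1)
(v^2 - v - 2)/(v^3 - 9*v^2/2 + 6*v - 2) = 2*(v + 1)/(2*v^2 - 5*v + 2)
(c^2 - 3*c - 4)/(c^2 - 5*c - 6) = (c - 4)/(c - 6)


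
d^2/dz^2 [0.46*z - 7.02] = 0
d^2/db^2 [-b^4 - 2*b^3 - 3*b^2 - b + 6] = -12*b^2 - 12*b - 6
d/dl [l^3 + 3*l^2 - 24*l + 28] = 3*l^2 + 6*l - 24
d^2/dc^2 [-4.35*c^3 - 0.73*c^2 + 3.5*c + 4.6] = -26.1*c - 1.46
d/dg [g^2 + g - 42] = 2*g + 1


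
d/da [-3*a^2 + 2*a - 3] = 2 - 6*a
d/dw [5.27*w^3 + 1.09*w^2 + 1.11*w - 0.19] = 15.81*w^2 + 2.18*w + 1.11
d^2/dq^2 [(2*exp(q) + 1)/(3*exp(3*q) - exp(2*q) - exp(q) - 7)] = (72*exp(6*q) + 63*exp(5*q) - 7*exp(4*q) + 542*exp(3*q) + 108*exp(2*q) - 41*exp(q) + 91)*exp(q)/(27*exp(9*q) - 27*exp(8*q) - 18*exp(7*q) - 172*exp(6*q) + 132*exp(5*q) + 102*exp(4*q) + 398*exp(3*q) - 168*exp(2*q) - 147*exp(q) - 343)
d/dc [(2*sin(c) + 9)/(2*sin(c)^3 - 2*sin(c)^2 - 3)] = 2*(-4*sin(c)^3 - 25*sin(c)^2 + 18*sin(c) - 3)*cos(c)/(-2*sin(c)^3 + 2*sin(c)^2 + 3)^2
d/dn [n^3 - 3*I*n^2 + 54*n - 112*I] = 3*n^2 - 6*I*n + 54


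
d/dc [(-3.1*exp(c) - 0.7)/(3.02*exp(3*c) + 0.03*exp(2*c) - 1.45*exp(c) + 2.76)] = (18.724*exp(3*c) + 6.435*exp(2*c) + 0.0419999999999998*exp(c) - 9.571)*exp(c)/(9.1204*exp(6*c) + 0.1812*exp(5*c) - 8.7571*exp(4*c) + 16.5834*exp(3*c) + 2.2681*exp(2*c) - 8.004*exp(c) + 7.6176)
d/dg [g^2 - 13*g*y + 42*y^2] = 2*g - 13*y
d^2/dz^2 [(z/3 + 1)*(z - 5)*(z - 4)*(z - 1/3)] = 4*z^2 - 38*z/3 - 10/3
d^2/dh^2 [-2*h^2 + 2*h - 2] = -4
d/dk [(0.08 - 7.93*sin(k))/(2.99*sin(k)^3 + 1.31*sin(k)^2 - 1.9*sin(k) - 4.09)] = (47.4214*sin(k)^3 + 9.6707*sin(k)^2 - 0.2096*sin(k) + 32.5857)*cos(k)/(8.9401*sin(k)^6 + 7.8338*sin(k)^5 - 9.6459*sin(k)^4 - 29.4362*sin(k)^3 - 7.1058*sin(k)^2 + 15.542*sin(k) + 16.7281)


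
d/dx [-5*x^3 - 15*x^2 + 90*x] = -15*x^2 - 30*x + 90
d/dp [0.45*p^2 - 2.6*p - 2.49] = 0.9*p - 2.6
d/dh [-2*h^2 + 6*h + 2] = 6 - 4*h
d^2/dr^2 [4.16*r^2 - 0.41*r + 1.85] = 8.32000000000000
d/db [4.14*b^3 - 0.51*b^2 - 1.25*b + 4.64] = 12.42*b^2 - 1.02*b - 1.25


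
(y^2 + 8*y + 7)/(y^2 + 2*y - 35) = (y + 1)/(y - 5)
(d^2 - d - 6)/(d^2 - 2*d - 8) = (d - 3)/(d - 4)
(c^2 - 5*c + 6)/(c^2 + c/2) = 2*(c^2 - 5*c + 6)/(c*(2*c + 1))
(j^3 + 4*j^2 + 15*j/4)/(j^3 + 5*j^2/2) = (j + 3/2)/j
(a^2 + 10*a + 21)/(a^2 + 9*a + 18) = (a + 7)/(a + 6)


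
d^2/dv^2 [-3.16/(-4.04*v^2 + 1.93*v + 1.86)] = (103.152512*v^2 - 49.278304*v - 3.16*(8.08*v - 1.93)*(16.16*v - 3.86) - 47.491008)/(-4.04*v^2 + 1.93*v + 1.86)^3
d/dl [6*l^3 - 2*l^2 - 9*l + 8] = 18*l^2 - 4*l - 9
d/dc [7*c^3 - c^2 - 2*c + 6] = 21*c^2 - 2*c - 2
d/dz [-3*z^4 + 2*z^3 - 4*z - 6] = -12*z^3 + 6*z^2 - 4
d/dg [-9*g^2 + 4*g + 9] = 4 - 18*g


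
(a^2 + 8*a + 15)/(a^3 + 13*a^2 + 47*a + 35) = (a + 3)/(a^2 + 8*a + 7)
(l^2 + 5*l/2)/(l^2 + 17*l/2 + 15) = l/(l + 6)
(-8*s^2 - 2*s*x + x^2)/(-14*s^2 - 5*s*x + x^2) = (-4*s + x)/(-7*s + x)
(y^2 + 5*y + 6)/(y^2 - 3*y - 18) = (y + 2)/(y - 6)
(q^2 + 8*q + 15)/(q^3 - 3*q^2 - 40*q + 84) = (q^2 + 8*q + 15)/(q^3 - 3*q^2 - 40*q + 84)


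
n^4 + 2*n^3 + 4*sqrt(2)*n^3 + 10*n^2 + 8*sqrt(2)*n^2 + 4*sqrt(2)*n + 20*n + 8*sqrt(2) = (n + 2)*(n + sqrt(2))^2*(n + 2*sqrt(2))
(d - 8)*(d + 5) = d^2 - 3*d - 40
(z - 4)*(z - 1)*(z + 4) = z^3 - z^2 - 16*z + 16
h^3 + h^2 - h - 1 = (h - 1)*(h + 1)^2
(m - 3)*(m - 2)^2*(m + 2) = m^4 - 5*m^3 + 2*m^2 + 20*m - 24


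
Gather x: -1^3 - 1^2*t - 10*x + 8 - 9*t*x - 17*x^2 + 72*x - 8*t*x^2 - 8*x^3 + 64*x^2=-t - 8*x^3 + x^2*(47 - 8*t) + x*(62 - 9*t) + 7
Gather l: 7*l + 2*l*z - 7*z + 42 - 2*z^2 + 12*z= l*(2*z + 7) - 2*z^2 + 5*z + 42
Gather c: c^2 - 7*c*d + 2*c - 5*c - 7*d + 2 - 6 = c^2 + c*(-7*d - 3) - 7*d - 4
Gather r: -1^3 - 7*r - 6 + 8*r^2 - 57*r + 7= 8*r^2 - 64*r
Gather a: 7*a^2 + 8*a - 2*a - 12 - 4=7*a^2 + 6*a - 16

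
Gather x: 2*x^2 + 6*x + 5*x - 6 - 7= 2*x^2 + 11*x - 13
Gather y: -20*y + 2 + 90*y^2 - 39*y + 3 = 90*y^2 - 59*y + 5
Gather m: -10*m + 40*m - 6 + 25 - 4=30*m + 15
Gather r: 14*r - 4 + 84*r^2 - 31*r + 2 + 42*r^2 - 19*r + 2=126*r^2 - 36*r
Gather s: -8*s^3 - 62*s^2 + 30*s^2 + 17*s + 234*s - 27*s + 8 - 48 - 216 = -8*s^3 - 32*s^2 + 224*s - 256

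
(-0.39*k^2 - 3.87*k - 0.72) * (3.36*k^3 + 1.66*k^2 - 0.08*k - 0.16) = -1.3104*k^5 - 13.6506*k^4 - 8.8122*k^3 - 0.8232*k^2 + 0.6768*k + 0.1152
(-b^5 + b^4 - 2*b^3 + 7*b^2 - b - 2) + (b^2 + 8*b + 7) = -b^5 + b^4 - 2*b^3 + 8*b^2 + 7*b + 5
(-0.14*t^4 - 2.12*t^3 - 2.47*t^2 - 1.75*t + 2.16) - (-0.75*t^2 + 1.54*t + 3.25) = -0.14*t^4 - 2.12*t^3 - 1.72*t^2 - 3.29*t - 1.09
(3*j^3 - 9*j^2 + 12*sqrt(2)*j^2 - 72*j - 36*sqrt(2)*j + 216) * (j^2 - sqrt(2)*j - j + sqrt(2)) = 3*j^5 - 12*j^4 + 9*sqrt(2)*j^4 - 87*j^3 - 36*sqrt(2)*j^3 + 99*sqrt(2)*j^2 + 384*j^2 - 288*sqrt(2)*j - 288*j + 216*sqrt(2)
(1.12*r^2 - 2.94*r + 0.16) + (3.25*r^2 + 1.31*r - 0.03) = 4.37*r^2 - 1.63*r + 0.13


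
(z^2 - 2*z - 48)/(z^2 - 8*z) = (z + 6)/z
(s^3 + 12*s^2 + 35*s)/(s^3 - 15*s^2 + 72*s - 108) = s*(s^2 + 12*s + 35)/(s^3 - 15*s^2 + 72*s - 108)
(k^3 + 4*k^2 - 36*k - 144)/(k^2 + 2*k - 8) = (k^2 - 36)/(k - 2)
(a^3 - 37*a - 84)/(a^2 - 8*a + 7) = (a^2 + 7*a + 12)/(a - 1)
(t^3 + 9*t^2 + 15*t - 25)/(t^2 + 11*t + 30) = (t^2 + 4*t - 5)/(t + 6)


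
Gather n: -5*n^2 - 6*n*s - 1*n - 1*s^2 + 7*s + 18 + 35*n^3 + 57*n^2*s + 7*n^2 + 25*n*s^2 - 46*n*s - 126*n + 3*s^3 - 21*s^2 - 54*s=35*n^3 + n^2*(57*s + 2) + n*(25*s^2 - 52*s - 127) + 3*s^3 - 22*s^2 - 47*s + 18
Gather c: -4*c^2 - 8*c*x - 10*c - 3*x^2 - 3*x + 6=-4*c^2 + c*(-8*x - 10) - 3*x^2 - 3*x + 6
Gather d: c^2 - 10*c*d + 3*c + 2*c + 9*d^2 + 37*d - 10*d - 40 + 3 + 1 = c^2 + 5*c + 9*d^2 + d*(27 - 10*c) - 36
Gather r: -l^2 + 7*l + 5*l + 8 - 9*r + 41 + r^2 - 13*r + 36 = -l^2 + 12*l + r^2 - 22*r + 85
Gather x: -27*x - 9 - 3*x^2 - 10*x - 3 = -3*x^2 - 37*x - 12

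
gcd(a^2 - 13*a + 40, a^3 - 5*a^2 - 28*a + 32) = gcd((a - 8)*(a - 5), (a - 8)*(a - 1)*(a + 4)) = a - 8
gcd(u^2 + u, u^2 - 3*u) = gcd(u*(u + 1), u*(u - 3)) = u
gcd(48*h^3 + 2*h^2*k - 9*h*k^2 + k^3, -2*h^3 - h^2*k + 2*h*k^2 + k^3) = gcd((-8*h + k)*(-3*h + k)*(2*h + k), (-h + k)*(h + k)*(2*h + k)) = 2*h + k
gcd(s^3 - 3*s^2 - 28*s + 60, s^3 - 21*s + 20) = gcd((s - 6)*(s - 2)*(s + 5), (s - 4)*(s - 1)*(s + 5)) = s + 5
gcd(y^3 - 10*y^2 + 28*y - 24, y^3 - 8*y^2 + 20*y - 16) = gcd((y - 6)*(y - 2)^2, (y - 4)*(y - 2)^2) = y^2 - 4*y + 4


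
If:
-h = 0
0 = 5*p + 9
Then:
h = 0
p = -9/5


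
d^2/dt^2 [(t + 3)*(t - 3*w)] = 2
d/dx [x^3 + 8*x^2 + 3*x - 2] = 3*x^2 + 16*x + 3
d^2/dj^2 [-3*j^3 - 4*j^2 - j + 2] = -18*j - 8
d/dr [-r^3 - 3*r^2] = 3*r*(-r - 2)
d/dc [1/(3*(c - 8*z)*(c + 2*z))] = 2*(-c + 3*z)/(3*(c^4 - 12*c^3*z + 4*c^2*z^2 + 192*c*z^3 + 256*z^4))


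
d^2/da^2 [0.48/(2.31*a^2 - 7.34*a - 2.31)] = (5.122656*a^2 - 16.277184*a - 0.48*(4.62*a - 7.34)*(9.24*a - 14.68) - 5.122656)/(-2.31*a^2 + 7.34*a + 2.31)^3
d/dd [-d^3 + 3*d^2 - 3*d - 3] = -3*d^2 + 6*d - 3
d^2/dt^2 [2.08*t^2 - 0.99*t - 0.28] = 4.16000000000000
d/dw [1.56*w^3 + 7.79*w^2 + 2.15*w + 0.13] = 4.68*w^2 + 15.58*w + 2.15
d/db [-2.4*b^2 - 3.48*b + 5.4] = -4.8*b - 3.48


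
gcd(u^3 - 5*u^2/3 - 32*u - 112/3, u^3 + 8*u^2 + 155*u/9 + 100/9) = u + 4/3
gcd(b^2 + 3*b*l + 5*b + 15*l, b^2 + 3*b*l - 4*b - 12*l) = b + 3*l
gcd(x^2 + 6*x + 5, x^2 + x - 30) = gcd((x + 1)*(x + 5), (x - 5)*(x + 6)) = 1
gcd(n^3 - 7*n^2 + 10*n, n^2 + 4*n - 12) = n - 2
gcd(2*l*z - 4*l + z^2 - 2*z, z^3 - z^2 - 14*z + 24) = z - 2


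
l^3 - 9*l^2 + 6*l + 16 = (l - 8)*(l - 2)*(l + 1)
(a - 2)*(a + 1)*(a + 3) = a^3 + 2*a^2 - 5*a - 6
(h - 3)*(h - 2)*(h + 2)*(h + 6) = h^4 + 3*h^3 - 22*h^2 - 12*h + 72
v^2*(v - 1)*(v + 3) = v^4 + 2*v^3 - 3*v^2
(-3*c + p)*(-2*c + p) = 6*c^2 - 5*c*p + p^2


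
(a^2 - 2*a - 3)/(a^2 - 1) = (a - 3)/(a - 1)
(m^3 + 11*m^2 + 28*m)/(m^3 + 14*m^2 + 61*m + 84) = m/(m + 3)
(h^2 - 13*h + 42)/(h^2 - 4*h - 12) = (h - 7)/(h + 2)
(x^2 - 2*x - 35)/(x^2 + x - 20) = (x - 7)/(x - 4)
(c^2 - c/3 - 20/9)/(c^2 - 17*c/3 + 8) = (9*c^2 - 3*c - 20)/(3*(3*c^2 - 17*c + 24))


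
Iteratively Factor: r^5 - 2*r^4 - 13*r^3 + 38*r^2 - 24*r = (r - 2)*(r^4 - 13*r^2 + 12*r) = (r - 2)*(r + 4)*(r^3 - 4*r^2 + 3*r) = r*(r - 2)*(r + 4)*(r^2 - 4*r + 3) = r*(r - 3)*(r - 2)*(r + 4)*(r - 1)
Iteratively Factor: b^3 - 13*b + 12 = (b - 3)*(b^2 + 3*b - 4) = (b - 3)*(b + 4)*(b - 1)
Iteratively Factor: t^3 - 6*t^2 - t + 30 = (t + 2)*(t^2 - 8*t + 15) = (t - 3)*(t + 2)*(t - 5)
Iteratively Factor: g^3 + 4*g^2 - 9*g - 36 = (g + 4)*(g^2 - 9) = (g + 3)*(g + 4)*(g - 3)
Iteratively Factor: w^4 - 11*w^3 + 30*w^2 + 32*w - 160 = (w - 5)*(w^3 - 6*w^2 + 32) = (w - 5)*(w - 4)*(w^2 - 2*w - 8) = (w - 5)*(w - 4)^2*(w + 2)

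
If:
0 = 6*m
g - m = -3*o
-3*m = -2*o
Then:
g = 0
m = 0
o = 0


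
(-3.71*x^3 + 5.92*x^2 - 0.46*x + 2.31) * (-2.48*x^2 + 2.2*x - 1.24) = 9.2008*x^5 - 22.8436*x^4 + 18.7652*x^3 - 14.0816*x^2 + 5.6524*x - 2.8644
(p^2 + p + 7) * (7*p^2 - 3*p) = 7*p^4 + 4*p^3 + 46*p^2 - 21*p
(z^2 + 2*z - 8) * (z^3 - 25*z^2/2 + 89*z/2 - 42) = z^5 - 21*z^4/2 + 23*z^3/2 + 147*z^2 - 440*z + 336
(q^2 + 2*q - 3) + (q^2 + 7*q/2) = 2*q^2 + 11*q/2 - 3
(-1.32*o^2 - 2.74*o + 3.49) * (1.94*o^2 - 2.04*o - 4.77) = -2.5608*o^4 - 2.6228*o^3 + 18.6566*o^2 + 5.9502*o - 16.6473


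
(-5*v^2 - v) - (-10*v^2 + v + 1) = 5*v^2 - 2*v - 1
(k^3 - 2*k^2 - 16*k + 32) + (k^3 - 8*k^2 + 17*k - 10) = 2*k^3 - 10*k^2 + k + 22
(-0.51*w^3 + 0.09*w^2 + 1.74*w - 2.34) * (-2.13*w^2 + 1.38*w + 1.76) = 1.0863*w^5 - 0.8955*w^4 - 4.4796*w^3 + 7.5438*w^2 - 0.1668*w - 4.1184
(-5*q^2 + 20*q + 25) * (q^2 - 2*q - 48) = -5*q^4 + 30*q^3 + 225*q^2 - 1010*q - 1200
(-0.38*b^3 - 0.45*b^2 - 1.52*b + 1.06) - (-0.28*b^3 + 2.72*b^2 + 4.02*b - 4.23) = -0.1*b^3 - 3.17*b^2 - 5.54*b + 5.29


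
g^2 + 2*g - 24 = (g - 4)*(g + 6)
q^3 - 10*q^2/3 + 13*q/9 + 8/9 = (q - 8/3)*(q - 1)*(q + 1/3)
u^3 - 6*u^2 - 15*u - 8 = (u - 8)*(u + 1)^2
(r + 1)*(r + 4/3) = r^2 + 7*r/3 + 4/3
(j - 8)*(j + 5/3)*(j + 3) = j^3 - 10*j^2/3 - 97*j/3 - 40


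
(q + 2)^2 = q^2 + 4*q + 4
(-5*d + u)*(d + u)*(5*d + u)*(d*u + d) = -25*d^4*u - 25*d^4 - 25*d^3*u^2 - 25*d^3*u + d^2*u^3 + d^2*u^2 + d*u^4 + d*u^3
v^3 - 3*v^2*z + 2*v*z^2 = v*(v - 2*z)*(v - z)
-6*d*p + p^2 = p*(-6*d + p)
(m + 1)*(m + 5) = m^2 + 6*m + 5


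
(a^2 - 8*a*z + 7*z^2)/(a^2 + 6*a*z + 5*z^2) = (a^2 - 8*a*z + 7*z^2)/(a^2 + 6*a*z + 5*z^2)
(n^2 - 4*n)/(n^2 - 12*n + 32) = n/(n - 8)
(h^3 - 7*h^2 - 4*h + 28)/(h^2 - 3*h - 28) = (h^2 - 4)/(h + 4)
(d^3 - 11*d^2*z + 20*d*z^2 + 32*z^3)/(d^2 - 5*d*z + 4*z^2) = (-d^2 + 7*d*z + 8*z^2)/(-d + z)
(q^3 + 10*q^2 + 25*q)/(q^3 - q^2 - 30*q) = (q + 5)/(q - 6)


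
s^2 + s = s*(s + 1)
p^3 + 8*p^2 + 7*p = p*(p + 1)*(p + 7)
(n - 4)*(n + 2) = n^2 - 2*n - 8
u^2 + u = u*(u + 1)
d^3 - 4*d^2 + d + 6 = (d - 3)*(d - 2)*(d + 1)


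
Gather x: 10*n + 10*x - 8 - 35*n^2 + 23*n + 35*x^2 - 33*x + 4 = -35*n^2 + 33*n + 35*x^2 - 23*x - 4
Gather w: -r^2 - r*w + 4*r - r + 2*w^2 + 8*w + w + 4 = -r^2 + 3*r + 2*w^2 + w*(9 - r) + 4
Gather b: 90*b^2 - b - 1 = 90*b^2 - b - 1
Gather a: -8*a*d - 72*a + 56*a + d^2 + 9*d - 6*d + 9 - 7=a*(-8*d - 16) + d^2 + 3*d + 2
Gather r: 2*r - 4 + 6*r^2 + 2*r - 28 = 6*r^2 + 4*r - 32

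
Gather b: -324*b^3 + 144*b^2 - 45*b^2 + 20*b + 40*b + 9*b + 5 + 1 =-324*b^3 + 99*b^2 + 69*b + 6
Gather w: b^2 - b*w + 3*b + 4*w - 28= b^2 + 3*b + w*(4 - b) - 28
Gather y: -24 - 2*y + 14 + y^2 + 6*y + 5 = y^2 + 4*y - 5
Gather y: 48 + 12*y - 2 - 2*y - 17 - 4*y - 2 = 6*y + 27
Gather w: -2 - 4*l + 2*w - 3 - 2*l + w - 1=-6*l + 3*w - 6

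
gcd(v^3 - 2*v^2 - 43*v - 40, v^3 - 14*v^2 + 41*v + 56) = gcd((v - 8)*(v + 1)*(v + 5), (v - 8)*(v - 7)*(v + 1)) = v^2 - 7*v - 8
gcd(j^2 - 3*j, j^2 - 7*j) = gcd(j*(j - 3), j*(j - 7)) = j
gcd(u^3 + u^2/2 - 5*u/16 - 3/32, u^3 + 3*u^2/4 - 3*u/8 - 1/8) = u^2 - u/4 - 1/8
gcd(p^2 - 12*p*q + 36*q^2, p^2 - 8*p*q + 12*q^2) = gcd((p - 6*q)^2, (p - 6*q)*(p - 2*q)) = p - 6*q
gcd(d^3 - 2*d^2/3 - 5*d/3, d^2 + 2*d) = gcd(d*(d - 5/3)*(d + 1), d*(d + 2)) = d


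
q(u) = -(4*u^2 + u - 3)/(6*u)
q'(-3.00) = -0.72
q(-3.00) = 1.67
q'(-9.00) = -0.67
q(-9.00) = 5.78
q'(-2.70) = -0.74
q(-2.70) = 1.45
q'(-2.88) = -0.73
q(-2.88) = 1.58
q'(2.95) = -0.72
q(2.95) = -1.96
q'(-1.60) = -0.86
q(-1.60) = 0.59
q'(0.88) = -1.31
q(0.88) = -0.19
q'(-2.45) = -0.75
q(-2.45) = 1.26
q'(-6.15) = -0.68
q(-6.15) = 3.85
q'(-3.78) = -0.70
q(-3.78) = 2.22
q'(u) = -(8*u + 1)/(6*u) + (4*u^2 + u - 3)/(6*u^2)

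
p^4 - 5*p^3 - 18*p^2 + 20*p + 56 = (p - 7)*(p - 2)*(p + 2)^2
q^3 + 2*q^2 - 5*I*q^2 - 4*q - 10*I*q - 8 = (q + 2)*(q - 4*I)*(q - I)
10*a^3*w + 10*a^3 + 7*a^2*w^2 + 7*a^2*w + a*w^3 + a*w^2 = (2*a + w)*(5*a + w)*(a*w + a)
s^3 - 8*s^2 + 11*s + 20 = (s - 5)*(s - 4)*(s + 1)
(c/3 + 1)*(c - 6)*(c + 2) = c^3/3 - c^2/3 - 8*c - 12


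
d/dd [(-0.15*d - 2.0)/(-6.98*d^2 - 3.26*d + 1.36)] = (1.047*d^2 + 0.489*d - (0.15*d + 2.0)*(13.96*d + 3.26) - 0.204)/(6.98*d^2 + 3.26*d - 1.36)^2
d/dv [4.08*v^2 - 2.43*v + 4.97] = 8.16*v - 2.43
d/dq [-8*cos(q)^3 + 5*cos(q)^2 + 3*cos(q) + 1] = (24*cos(q)^2 - 10*cos(q) - 3)*sin(q)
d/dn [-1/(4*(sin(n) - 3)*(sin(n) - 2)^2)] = (3*sin(n) - 8)*cos(n)/(4*(sin(n) - 3)^2*(sin(n) - 2)^3)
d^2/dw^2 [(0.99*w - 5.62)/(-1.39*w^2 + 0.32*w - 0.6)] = (-(0.99*w - 5.62)*(2.78*w - 0.32)*(5.56*w - 0.64) + (8.2566*w - 16.2572)*(1.39*w^2 - 0.32*w + 0.6))/(1.39*w^2 - 0.32*w + 0.6)^3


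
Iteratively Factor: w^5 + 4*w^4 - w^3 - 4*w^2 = (w + 1)*(w^4 + 3*w^3 - 4*w^2) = (w + 1)*(w + 4)*(w^3 - w^2) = w*(w + 1)*(w + 4)*(w^2 - w) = w^2*(w + 1)*(w + 4)*(w - 1)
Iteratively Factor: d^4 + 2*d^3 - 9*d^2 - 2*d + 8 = (d + 4)*(d^3 - 2*d^2 - d + 2) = (d - 2)*(d + 4)*(d^2 - 1) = (d - 2)*(d - 1)*(d + 4)*(d + 1)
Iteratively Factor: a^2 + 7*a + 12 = (a + 3)*(a + 4)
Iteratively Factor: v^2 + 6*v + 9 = (v + 3)*(v + 3)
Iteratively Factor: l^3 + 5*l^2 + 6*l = (l + 3)*(l^2 + 2*l) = (l + 2)*(l + 3)*(l)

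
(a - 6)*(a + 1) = a^2 - 5*a - 6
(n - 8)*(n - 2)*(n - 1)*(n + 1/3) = n^4 - 32*n^3/3 + 67*n^2/3 - 22*n/3 - 16/3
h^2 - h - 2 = (h - 2)*(h + 1)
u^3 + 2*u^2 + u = u*(u + 1)^2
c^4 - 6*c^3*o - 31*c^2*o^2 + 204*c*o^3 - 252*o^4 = (c - 7*o)*(c - 3*o)*(c - 2*o)*(c + 6*o)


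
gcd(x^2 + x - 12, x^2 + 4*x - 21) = x - 3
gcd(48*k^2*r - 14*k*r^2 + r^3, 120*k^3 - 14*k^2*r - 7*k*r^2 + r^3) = -6*k + r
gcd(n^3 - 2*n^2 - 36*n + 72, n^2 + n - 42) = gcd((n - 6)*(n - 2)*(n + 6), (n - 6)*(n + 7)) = n - 6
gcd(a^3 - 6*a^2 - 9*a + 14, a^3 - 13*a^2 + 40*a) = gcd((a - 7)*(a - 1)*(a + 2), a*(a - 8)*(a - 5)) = 1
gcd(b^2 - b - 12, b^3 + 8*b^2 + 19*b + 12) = b + 3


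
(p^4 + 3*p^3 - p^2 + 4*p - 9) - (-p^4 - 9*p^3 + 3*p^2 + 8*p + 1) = 2*p^4 + 12*p^3 - 4*p^2 - 4*p - 10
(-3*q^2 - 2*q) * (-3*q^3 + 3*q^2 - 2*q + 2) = 9*q^5 - 3*q^4 - 2*q^2 - 4*q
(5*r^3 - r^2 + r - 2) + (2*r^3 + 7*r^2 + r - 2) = 7*r^3 + 6*r^2 + 2*r - 4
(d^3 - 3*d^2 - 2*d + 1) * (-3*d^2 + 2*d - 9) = -3*d^5 + 11*d^4 - 9*d^3 + 20*d^2 + 20*d - 9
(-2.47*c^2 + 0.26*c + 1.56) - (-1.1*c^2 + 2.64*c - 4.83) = -1.37*c^2 - 2.38*c + 6.39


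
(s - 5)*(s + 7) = s^2 + 2*s - 35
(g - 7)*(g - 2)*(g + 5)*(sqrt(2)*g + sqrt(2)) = sqrt(2)*g^4 - 3*sqrt(2)*g^3 - 35*sqrt(2)*g^2 + 39*sqrt(2)*g + 70*sqrt(2)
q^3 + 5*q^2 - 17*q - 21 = (q - 3)*(q + 1)*(q + 7)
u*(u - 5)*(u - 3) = u^3 - 8*u^2 + 15*u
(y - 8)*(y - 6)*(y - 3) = y^3 - 17*y^2 + 90*y - 144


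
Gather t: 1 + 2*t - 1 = 2*t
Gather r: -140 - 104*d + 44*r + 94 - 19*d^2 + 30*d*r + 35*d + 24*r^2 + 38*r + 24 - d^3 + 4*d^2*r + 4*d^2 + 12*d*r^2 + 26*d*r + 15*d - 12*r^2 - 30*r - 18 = -d^3 - 15*d^2 - 54*d + r^2*(12*d + 12) + r*(4*d^2 + 56*d + 52) - 40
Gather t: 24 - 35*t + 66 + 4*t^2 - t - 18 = 4*t^2 - 36*t + 72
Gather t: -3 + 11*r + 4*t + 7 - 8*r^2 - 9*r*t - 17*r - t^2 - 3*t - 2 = -8*r^2 - 6*r - t^2 + t*(1 - 9*r) + 2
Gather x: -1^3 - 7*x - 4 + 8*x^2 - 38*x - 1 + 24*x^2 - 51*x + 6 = 32*x^2 - 96*x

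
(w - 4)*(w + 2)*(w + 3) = w^3 + w^2 - 14*w - 24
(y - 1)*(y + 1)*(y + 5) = y^3 + 5*y^2 - y - 5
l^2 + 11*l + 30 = (l + 5)*(l + 6)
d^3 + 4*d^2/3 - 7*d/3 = d*(d - 1)*(d + 7/3)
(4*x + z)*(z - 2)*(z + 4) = 4*x*z^2 + 8*x*z - 32*x + z^3 + 2*z^2 - 8*z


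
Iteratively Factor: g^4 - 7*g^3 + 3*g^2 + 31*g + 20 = (g + 1)*(g^3 - 8*g^2 + 11*g + 20) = (g + 1)^2*(g^2 - 9*g + 20) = (g - 5)*(g + 1)^2*(g - 4)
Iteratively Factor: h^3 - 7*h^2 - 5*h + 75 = (h - 5)*(h^2 - 2*h - 15) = (h - 5)*(h + 3)*(h - 5)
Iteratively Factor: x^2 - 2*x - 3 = (x + 1)*(x - 3)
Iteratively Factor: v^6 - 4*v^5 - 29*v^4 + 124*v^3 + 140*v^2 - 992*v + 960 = (v - 2)*(v^5 - 2*v^4 - 33*v^3 + 58*v^2 + 256*v - 480) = (v - 2)*(v + 4)*(v^4 - 6*v^3 - 9*v^2 + 94*v - 120) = (v - 2)*(v + 4)^2*(v^3 - 10*v^2 + 31*v - 30) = (v - 3)*(v - 2)*(v + 4)^2*(v^2 - 7*v + 10) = (v - 3)*(v - 2)^2*(v + 4)^2*(v - 5)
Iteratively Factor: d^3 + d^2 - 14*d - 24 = (d + 3)*(d^2 - 2*d - 8) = (d - 4)*(d + 3)*(d + 2)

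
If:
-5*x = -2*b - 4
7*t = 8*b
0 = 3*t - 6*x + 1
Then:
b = 133/36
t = 38/9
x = 41/18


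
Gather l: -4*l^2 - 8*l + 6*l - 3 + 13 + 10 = -4*l^2 - 2*l + 20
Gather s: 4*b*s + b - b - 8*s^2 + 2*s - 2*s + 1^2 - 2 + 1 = 4*b*s - 8*s^2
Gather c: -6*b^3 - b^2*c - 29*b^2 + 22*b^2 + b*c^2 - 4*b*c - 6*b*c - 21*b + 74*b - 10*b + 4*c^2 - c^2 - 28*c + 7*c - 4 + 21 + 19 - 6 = -6*b^3 - 7*b^2 + 43*b + c^2*(b + 3) + c*(-b^2 - 10*b - 21) + 30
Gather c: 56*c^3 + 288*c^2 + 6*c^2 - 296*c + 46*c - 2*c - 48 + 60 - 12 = 56*c^3 + 294*c^2 - 252*c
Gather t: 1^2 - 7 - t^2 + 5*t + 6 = -t^2 + 5*t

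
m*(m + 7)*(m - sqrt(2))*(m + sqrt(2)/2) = m^4 - sqrt(2)*m^3/2 + 7*m^3 - 7*sqrt(2)*m^2/2 - m^2 - 7*m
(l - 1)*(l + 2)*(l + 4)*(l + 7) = l^4 + 12*l^3 + 37*l^2 + 6*l - 56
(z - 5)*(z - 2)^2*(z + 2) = z^4 - 7*z^3 + 6*z^2 + 28*z - 40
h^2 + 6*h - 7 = (h - 1)*(h + 7)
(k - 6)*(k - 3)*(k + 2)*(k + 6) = k^4 - k^3 - 42*k^2 + 36*k + 216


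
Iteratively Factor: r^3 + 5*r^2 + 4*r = (r)*(r^2 + 5*r + 4) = r*(r + 1)*(r + 4)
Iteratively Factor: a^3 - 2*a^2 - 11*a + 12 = (a - 1)*(a^2 - a - 12) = (a - 4)*(a - 1)*(a + 3)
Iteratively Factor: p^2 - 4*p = (p - 4)*(p)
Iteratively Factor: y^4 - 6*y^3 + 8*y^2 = (y)*(y^3 - 6*y^2 + 8*y) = y*(y - 2)*(y^2 - 4*y) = y^2*(y - 2)*(y - 4)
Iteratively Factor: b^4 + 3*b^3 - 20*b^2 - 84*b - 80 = (b + 4)*(b^3 - b^2 - 16*b - 20) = (b - 5)*(b + 4)*(b^2 + 4*b + 4) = (b - 5)*(b + 2)*(b + 4)*(b + 2)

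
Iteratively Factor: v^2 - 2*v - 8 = (v - 4)*(v + 2)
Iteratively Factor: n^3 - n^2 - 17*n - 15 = (n + 1)*(n^2 - 2*n - 15) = (n + 1)*(n + 3)*(n - 5)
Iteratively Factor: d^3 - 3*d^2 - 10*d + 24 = (d - 2)*(d^2 - d - 12) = (d - 4)*(d - 2)*(d + 3)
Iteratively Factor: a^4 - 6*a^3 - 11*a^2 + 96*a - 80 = (a - 1)*(a^3 - 5*a^2 - 16*a + 80) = (a - 5)*(a - 1)*(a^2 - 16) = (a - 5)*(a - 1)*(a + 4)*(a - 4)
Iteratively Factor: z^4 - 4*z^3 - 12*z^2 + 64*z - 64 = (z - 4)*(z^3 - 12*z + 16) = (z - 4)*(z - 2)*(z^2 + 2*z - 8) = (z - 4)*(z - 2)^2*(z + 4)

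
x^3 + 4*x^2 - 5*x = x*(x - 1)*(x + 5)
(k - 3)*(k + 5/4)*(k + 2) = k^3 + k^2/4 - 29*k/4 - 15/2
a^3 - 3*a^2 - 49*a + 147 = (a - 7)*(a - 3)*(a + 7)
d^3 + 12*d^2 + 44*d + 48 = (d + 2)*(d + 4)*(d + 6)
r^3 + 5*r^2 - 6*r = r*(r - 1)*(r + 6)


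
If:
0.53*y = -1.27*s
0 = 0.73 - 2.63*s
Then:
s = 0.28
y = -0.67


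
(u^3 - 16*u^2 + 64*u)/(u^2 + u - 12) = u*(u^2 - 16*u + 64)/(u^2 + u - 12)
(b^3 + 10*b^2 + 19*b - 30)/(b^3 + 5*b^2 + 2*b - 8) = (b^2 + 11*b + 30)/(b^2 + 6*b + 8)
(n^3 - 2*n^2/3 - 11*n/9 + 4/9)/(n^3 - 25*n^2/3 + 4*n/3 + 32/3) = (n - 1/3)/(n - 8)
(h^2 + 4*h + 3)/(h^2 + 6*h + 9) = (h + 1)/(h + 3)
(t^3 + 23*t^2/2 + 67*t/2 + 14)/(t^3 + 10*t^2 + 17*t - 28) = (t + 1/2)/(t - 1)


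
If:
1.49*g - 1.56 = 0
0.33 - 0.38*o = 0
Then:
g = 1.05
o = 0.87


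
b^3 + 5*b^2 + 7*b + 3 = (b + 1)^2*(b + 3)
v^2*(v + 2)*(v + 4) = v^4 + 6*v^3 + 8*v^2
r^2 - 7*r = r*(r - 7)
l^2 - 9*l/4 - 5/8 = (l - 5/2)*(l + 1/4)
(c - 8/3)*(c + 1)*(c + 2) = c^3 + c^2/3 - 6*c - 16/3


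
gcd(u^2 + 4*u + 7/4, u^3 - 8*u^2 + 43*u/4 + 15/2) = u + 1/2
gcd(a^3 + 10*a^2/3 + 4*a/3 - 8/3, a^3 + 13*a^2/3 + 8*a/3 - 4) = a^2 + 4*a/3 - 4/3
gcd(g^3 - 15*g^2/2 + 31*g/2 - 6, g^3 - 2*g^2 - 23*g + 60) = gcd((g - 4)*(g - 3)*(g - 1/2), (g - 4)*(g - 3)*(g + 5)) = g^2 - 7*g + 12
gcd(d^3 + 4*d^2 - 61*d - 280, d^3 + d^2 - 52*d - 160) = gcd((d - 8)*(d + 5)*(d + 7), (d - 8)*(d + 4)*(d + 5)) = d^2 - 3*d - 40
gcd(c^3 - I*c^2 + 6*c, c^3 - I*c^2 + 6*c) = c^3 - I*c^2 + 6*c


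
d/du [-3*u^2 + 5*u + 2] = 5 - 6*u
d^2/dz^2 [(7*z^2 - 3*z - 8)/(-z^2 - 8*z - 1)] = 2*(59*z^3 + 45*z^2 + 183*z + 473)/(z^6 + 24*z^5 + 195*z^4 + 560*z^3 + 195*z^2 + 24*z + 1)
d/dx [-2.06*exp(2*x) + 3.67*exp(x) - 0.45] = (3.67 - 4.12*exp(x))*exp(x)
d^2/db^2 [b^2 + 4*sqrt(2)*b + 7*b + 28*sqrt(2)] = 2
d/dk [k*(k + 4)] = 2*k + 4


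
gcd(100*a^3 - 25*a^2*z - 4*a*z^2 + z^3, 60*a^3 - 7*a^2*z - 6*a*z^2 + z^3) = 20*a^2 - 9*a*z + z^2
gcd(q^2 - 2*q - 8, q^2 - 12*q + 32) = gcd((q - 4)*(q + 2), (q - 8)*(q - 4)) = q - 4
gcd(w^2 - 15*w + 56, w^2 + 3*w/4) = 1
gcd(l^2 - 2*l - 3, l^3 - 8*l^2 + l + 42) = l - 3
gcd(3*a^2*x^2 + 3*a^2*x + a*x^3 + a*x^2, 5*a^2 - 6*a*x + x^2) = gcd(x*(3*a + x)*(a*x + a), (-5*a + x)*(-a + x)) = 1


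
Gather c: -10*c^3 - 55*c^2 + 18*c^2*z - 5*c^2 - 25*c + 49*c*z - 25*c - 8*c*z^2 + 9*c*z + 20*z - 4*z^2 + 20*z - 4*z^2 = -10*c^3 + c^2*(18*z - 60) + c*(-8*z^2 + 58*z - 50) - 8*z^2 + 40*z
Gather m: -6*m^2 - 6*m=-6*m^2 - 6*m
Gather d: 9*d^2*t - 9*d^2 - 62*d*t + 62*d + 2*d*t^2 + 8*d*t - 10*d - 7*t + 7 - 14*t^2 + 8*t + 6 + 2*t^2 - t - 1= d^2*(9*t - 9) + d*(2*t^2 - 54*t + 52) - 12*t^2 + 12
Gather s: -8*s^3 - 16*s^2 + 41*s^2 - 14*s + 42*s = -8*s^3 + 25*s^2 + 28*s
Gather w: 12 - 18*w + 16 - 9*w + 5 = 33 - 27*w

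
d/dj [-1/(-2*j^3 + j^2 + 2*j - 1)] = 2*(-3*j^2 + j + 1)/(2*j^3 - j^2 - 2*j + 1)^2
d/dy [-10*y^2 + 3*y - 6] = 3 - 20*y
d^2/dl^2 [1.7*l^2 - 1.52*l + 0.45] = 3.40000000000000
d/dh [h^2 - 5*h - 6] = 2*h - 5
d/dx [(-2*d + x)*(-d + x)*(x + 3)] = 2*d^2 - 6*d*x - 9*d + 3*x^2 + 6*x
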